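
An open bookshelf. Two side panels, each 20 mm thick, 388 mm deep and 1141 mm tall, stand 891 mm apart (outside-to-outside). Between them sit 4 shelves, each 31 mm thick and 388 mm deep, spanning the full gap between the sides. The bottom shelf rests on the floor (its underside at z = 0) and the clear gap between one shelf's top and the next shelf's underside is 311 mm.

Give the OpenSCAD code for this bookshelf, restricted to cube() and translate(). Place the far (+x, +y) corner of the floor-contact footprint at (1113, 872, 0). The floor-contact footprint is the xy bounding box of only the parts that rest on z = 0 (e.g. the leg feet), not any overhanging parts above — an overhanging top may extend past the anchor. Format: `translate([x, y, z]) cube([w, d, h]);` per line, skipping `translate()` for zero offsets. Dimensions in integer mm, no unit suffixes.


translate([222, 484, 0]) cube([20, 388, 1141]);
translate([1093, 484, 0]) cube([20, 388, 1141]);
translate([242, 484, 0]) cube([851, 388, 31]);
translate([242, 484, 342]) cube([851, 388, 31]);
translate([242, 484, 684]) cube([851, 388, 31]);
translate([242, 484, 1026]) cube([851, 388, 31]);


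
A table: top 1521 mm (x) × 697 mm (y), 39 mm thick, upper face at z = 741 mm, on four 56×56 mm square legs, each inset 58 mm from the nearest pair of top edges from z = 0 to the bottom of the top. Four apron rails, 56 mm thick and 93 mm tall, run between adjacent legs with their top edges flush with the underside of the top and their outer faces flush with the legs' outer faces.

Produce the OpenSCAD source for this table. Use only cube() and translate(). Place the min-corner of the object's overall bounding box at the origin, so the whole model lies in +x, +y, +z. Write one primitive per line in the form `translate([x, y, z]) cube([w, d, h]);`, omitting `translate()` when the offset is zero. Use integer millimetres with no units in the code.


// leg_h = 741 - 39 = 702
// apron z = 702 - 93 = 609
translate([0, 0, 702]) cube([1521, 697, 39]);
translate([58, 58, 0]) cube([56, 56, 702]);
translate([1407, 58, 0]) cube([56, 56, 702]);
translate([58, 583, 0]) cube([56, 56, 702]);
translate([1407, 583, 0]) cube([56, 56, 702]);
translate([114, 58, 609]) cube([1293, 56, 93]);
translate([114, 583, 609]) cube([1293, 56, 93]);
translate([58, 114, 609]) cube([56, 469, 93]);
translate([1407, 114, 609]) cube([56, 469, 93]);


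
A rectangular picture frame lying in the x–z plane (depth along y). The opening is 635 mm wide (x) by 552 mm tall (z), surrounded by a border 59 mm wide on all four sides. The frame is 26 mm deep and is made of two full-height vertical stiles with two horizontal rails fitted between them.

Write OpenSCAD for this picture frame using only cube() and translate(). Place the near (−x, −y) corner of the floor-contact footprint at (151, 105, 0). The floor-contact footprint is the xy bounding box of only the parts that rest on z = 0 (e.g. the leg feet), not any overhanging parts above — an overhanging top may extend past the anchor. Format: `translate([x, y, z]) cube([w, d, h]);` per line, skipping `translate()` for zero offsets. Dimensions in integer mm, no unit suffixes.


translate([151, 105, 0]) cube([59, 26, 670]);
translate([845, 105, 0]) cube([59, 26, 670]);
translate([210, 105, 0]) cube([635, 26, 59]);
translate([210, 105, 611]) cube([635, 26, 59]);


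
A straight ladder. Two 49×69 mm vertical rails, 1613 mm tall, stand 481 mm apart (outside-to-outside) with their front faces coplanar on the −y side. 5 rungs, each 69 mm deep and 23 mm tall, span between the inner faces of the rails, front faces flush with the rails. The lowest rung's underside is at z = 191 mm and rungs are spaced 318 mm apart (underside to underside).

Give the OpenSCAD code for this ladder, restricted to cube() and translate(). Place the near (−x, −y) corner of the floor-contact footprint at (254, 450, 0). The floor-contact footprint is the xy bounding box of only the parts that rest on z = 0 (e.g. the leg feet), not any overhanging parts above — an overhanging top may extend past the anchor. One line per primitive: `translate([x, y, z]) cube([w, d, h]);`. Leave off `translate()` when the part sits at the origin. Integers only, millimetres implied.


translate([254, 450, 0]) cube([49, 69, 1613]);
translate([686, 450, 0]) cube([49, 69, 1613]);
translate([303, 450, 191]) cube([383, 69, 23]);
translate([303, 450, 509]) cube([383, 69, 23]);
translate([303, 450, 827]) cube([383, 69, 23]);
translate([303, 450, 1145]) cube([383, 69, 23]);
translate([303, 450, 1463]) cube([383, 69, 23]);


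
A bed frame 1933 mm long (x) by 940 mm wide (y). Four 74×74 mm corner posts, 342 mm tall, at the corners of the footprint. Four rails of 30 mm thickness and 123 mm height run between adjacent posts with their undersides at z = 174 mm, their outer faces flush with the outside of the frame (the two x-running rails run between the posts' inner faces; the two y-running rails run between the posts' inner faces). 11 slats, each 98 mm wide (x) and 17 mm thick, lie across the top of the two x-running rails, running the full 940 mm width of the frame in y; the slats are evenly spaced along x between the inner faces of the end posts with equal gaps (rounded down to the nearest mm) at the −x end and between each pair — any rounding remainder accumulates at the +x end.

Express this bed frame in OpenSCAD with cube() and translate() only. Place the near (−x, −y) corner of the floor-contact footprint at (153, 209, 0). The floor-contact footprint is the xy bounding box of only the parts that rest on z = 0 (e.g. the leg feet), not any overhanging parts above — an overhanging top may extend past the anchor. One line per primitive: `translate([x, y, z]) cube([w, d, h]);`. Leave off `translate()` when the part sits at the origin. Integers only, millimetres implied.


translate([153, 209, 0]) cube([74, 74, 342]);
translate([153, 1075, 0]) cube([74, 74, 342]);
translate([2012, 209, 0]) cube([74, 74, 342]);
translate([2012, 1075, 0]) cube([74, 74, 342]);
translate([227, 209, 174]) cube([1785, 30, 123]);
translate([227, 1119, 174]) cube([1785, 30, 123]);
translate([153, 283, 174]) cube([30, 792, 123]);
translate([2056, 283, 174]) cube([30, 792, 123]);
translate([285, 209, 297]) cube([98, 940, 17]);
translate([441, 209, 297]) cube([98, 940, 17]);
translate([597, 209, 297]) cube([98, 940, 17]);
translate([753, 209, 297]) cube([98, 940, 17]);
translate([909, 209, 297]) cube([98, 940, 17]);
translate([1065, 209, 297]) cube([98, 940, 17]);
translate([1221, 209, 297]) cube([98, 940, 17]);
translate([1377, 209, 297]) cube([98, 940, 17]);
translate([1533, 209, 297]) cube([98, 940, 17]);
translate([1689, 209, 297]) cube([98, 940, 17]);
translate([1845, 209, 297]) cube([98, 940, 17]);


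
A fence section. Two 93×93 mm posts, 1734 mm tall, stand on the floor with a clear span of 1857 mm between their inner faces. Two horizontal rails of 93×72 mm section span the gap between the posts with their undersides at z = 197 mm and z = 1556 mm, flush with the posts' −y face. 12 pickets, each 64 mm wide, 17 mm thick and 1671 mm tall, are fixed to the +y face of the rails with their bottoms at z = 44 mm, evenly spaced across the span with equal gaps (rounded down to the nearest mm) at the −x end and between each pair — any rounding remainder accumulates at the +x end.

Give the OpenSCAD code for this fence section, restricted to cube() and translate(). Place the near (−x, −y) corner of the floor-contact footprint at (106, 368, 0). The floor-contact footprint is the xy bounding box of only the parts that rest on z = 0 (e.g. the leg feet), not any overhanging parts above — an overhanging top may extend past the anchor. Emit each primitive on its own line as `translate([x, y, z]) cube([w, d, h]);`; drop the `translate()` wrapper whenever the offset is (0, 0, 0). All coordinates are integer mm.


translate([106, 368, 0]) cube([93, 93, 1734]);
translate([2056, 368, 0]) cube([93, 93, 1734]);
translate([199, 368, 197]) cube([1857, 93, 72]);
translate([199, 368, 1556]) cube([1857, 93, 72]);
translate([282, 461, 44]) cube([64, 17, 1671]);
translate([429, 461, 44]) cube([64, 17, 1671]);
translate([576, 461, 44]) cube([64, 17, 1671]);
translate([723, 461, 44]) cube([64, 17, 1671]);
translate([870, 461, 44]) cube([64, 17, 1671]);
translate([1017, 461, 44]) cube([64, 17, 1671]);
translate([1164, 461, 44]) cube([64, 17, 1671]);
translate([1311, 461, 44]) cube([64, 17, 1671]);
translate([1458, 461, 44]) cube([64, 17, 1671]);
translate([1605, 461, 44]) cube([64, 17, 1671]);
translate([1752, 461, 44]) cube([64, 17, 1671]);
translate([1899, 461, 44]) cube([64, 17, 1671]);


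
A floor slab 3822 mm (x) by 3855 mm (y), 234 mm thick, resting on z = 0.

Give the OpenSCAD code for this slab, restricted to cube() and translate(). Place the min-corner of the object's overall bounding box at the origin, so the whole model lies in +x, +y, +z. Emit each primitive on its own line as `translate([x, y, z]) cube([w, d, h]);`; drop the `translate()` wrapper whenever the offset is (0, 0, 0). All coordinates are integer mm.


cube([3822, 3855, 234]);


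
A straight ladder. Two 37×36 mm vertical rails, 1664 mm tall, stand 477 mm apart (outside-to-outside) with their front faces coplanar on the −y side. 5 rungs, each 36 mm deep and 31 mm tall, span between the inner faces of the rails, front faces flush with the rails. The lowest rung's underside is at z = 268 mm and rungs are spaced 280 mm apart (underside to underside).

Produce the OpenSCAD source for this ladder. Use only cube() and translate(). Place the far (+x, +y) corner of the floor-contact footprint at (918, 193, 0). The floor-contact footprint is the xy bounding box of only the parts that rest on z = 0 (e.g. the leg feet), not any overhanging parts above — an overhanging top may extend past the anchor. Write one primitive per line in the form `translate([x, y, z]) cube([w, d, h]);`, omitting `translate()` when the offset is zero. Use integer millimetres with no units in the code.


translate([441, 157, 0]) cube([37, 36, 1664]);
translate([881, 157, 0]) cube([37, 36, 1664]);
translate([478, 157, 268]) cube([403, 36, 31]);
translate([478, 157, 548]) cube([403, 36, 31]);
translate([478, 157, 828]) cube([403, 36, 31]);
translate([478, 157, 1108]) cube([403, 36, 31]);
translate([478, 157, 1388]) cube([403, 36, 31]);


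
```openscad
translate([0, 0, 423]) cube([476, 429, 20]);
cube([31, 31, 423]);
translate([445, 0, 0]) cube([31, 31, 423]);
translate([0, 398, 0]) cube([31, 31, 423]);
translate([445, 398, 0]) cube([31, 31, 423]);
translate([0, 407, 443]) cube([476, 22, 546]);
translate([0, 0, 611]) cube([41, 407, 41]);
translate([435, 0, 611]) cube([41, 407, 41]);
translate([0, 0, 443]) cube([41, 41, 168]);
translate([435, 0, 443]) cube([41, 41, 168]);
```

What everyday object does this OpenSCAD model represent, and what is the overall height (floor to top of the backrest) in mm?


A chair. The overall height is 989 mm.

A slab on four corner posts with a tall panel at the back — a chair. The seat slab sits at z = 423 with thickness 20, and the 546 mm backrest starts at the seat top, so the overall height is 423 + 20 + 546 = 989 mm.


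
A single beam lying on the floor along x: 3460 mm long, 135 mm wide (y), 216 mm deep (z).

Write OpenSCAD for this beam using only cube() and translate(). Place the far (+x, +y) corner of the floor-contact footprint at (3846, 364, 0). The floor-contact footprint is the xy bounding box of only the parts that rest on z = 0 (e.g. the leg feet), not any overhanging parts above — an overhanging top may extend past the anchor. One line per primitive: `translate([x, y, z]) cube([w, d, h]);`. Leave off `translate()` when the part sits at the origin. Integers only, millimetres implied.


translate([386, 229, 0]) cube([3460, 135, 216]);


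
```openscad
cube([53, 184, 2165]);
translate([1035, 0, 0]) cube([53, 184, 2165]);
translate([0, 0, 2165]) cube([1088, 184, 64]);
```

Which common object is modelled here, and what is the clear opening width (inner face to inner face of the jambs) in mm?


A door frame. The clear opening width is 982 mm.

Two 2165 mm tall posts with a header on top — a door frame. The left jamb is 53 mm wide at x = 0; the right jamb starts at x = 1035. The clear opening is 1035 − 53 = 982 mm.


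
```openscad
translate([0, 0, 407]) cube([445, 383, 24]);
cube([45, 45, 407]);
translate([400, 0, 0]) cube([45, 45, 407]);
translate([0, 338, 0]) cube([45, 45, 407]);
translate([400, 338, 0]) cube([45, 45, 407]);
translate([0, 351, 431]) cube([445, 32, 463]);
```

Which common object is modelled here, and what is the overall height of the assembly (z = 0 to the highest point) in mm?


A chair. The overall height is 894 mm.

A slab on four corner posts with a tall panel at the back — a chair. The seat slab sits at z = 407 with thickness 24, and the 463 mm backrest starts at the seat top, so the overall height is 407 + 24 + 463 = 894 mm.


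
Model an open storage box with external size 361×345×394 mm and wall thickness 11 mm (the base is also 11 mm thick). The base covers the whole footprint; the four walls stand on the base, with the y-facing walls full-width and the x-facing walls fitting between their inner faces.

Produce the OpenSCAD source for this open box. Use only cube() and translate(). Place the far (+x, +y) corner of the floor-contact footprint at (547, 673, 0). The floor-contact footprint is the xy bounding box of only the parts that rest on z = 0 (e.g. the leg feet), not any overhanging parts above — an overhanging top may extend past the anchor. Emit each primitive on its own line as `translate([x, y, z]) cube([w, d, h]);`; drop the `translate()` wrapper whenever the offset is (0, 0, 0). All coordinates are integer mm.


translate([186, 328, 0]) cube([361, 345, 11]);
translate([186, 328, 11]) cube([361, 11, 383]);
translate([186, 662, 11]) cube([361, 11, 383]);
translate([186, 339, 11]) cube([11, 323, 383]);
translate([536, 339, 11]) cube([11, 323, 383]);


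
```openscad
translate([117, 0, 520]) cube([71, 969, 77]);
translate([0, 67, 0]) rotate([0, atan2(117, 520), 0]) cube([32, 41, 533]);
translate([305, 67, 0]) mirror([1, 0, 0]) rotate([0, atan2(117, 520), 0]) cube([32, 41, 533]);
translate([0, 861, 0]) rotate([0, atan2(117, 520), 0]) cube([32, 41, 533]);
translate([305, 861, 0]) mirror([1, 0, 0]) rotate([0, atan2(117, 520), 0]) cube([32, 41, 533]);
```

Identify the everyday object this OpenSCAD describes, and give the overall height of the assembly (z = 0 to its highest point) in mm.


A sawhorse. The overall height is 597 mm.

A beam across two mirrored pairs of raked legs — a sawhorse. The beam's underside is at z = 520 (matching the legs' vertical rise in atan2(117, 520)) and the beam is 77 mm tall, so its top is at 520 + 77 = 597 mm. The raked legs top out at the beam's underside, so that is the highest point.


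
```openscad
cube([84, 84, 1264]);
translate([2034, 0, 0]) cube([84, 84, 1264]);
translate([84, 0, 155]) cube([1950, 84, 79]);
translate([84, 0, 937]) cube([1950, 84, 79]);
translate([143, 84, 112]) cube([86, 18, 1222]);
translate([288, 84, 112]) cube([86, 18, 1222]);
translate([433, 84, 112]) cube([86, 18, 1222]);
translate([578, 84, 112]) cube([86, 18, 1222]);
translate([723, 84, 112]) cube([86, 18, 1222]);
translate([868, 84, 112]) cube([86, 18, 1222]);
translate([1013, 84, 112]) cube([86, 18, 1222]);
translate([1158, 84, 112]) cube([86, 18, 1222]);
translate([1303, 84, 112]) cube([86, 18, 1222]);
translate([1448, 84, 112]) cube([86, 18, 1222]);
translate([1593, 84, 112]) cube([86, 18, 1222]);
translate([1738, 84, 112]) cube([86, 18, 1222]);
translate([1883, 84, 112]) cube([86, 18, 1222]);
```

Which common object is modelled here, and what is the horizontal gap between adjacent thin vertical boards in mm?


A fence section. The picket gap is 59 mm.

Two posts, two rails, 13 pickets — a fence section. Span 1950 mm holds 13 pickets of 86 mm with 14 equal gaps: ⌊(1950 − 13·86) / 14⌋ = 59 mm.


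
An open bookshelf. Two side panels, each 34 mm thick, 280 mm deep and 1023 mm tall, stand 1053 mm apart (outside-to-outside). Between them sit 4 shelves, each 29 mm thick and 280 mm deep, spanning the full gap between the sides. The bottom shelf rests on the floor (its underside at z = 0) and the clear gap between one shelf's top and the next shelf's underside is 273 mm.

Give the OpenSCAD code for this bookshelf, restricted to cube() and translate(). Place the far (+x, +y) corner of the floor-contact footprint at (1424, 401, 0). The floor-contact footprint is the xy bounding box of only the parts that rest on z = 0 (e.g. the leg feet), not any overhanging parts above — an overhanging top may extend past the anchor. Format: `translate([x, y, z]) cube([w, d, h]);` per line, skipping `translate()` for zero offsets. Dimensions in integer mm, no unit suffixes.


translate([371, 121, 0]) cube([34, 280, 1023]);
translate([1390, 121, 0]) cube([34, 280, 1023]);
translate([405, 121, 0]) cube([985, 280, 29]);
translate([405, 121, 302]) cube([985, 280, 29]);
translate([405, 121, 604]) cube([985, 280, 29]);
translate([405, 121, 906]) cube([985, 280, 29]);


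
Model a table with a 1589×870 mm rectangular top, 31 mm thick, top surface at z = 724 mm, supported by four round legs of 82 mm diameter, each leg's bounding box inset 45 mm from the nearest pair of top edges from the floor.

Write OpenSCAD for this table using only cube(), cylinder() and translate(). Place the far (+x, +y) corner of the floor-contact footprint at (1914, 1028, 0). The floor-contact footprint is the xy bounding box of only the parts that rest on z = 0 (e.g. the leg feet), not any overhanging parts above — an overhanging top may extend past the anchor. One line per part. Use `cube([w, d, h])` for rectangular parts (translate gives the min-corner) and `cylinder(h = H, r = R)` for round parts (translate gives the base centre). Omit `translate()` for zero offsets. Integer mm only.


translate([370, 203, 693]) cube([1589, 870, 31]);
translate([456, 289, 0]) cylinder(h = 693, r = 41);
translate([1873, 289, 0]) cylinder(h = 693, r = 41);
translate([456, 987, 0]) cylinder(h = 693, r = 41);
translate([1873, 987, 0]) cylinder(h = 693, r = 41);


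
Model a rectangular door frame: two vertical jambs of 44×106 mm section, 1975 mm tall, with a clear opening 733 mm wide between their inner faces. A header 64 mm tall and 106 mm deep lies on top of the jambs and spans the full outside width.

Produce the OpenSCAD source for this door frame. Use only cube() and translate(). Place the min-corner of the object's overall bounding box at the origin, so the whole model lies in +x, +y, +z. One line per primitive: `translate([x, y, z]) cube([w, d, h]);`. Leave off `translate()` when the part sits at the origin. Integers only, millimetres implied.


cube([44, 106, 1975]);
translate([777, 0, 0]) cube([44, 106, 1975]);
translate([0, 0, 1975]) cube([821, 106, 64]);


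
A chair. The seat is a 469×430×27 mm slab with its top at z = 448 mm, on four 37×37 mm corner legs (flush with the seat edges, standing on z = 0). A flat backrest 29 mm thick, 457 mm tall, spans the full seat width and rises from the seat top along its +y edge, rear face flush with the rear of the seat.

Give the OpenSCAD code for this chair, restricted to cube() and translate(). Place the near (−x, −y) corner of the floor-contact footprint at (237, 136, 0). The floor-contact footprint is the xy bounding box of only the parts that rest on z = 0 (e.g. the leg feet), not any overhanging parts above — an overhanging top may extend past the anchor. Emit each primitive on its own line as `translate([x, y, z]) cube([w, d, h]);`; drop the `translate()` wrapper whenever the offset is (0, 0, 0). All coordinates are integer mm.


translate([237, 136, 421]) cube([469, 430, 27]);
translate([237, 136, 0]) cube([37, 37, 421]);
translate([669, 136, 0]) cube([37, 37, 421]);
translate([237, 529, 0]) cube([37, 37, 421]);
translate([669, 529, 0]) cube([37, 37, 421]);
translate([237, 537, 448]) cube([469, 29, 457]);


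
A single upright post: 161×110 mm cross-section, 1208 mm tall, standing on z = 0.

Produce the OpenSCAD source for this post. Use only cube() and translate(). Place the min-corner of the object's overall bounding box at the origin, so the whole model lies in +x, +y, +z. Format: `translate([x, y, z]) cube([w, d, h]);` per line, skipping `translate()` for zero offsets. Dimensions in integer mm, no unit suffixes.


cube([161, 110, 1208]);


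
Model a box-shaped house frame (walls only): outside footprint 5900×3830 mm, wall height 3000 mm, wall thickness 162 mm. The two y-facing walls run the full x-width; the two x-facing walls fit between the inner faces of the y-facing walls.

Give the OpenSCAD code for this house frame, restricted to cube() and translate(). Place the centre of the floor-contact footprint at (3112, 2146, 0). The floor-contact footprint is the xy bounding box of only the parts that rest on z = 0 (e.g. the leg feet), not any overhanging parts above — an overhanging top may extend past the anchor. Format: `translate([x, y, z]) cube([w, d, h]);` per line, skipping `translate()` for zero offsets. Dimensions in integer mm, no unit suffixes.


translate([162, 231, 0]) cube([5900, 162, 3000]);
translate([162, 3899, 0]) cube([5900, 162, 3000]);
translate([162, 393, 0]) cube([162, 3506, 3000]);
translate([5900, 393, 0]) cube([162, 3506, 3000]);


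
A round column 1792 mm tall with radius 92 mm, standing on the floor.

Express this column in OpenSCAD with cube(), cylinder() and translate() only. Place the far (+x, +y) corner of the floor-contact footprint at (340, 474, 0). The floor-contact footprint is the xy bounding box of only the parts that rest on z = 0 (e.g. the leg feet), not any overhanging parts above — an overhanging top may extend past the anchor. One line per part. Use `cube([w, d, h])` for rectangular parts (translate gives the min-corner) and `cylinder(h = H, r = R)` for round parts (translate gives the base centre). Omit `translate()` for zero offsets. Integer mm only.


translate([248, 382, 0]) cylinder(h = 1792, r = 92);


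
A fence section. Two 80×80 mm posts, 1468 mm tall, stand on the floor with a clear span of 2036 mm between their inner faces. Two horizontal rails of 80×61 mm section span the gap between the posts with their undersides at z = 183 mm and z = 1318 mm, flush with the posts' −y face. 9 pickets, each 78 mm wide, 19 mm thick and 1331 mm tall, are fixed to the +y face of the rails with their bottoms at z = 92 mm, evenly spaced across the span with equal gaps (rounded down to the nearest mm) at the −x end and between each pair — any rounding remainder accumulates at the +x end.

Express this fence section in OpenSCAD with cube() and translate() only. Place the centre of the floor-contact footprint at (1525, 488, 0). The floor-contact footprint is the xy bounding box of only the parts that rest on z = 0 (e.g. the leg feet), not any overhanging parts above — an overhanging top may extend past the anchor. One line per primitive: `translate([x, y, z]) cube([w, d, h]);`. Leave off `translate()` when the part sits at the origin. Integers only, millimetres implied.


translate([427, 448, 0]) cube([80, 80, 1468]);
translate([2543, 448, 0]) cube([80, 80, 1468]);
translate([507, 448, 183]) cube([2036, 80, 61]);
translate([507, 448, 1318]) cube([2036, 80, 61]);
translate([640, 528, 92]) cube([78, 19, 1331]);
translate([851, 528, 92]) cube([78, 19, 1331]);
translate([1062, 528, 92]) cube([78, 19, 1331]);
translate([1273, 528, 92]) cube([78, 19, 1331]);
translate([1484, 528, 92]) cube([78, 19, 1331]);
translate([1695, 528, 92]) cube([78, 19, 1331]);
translate([1906, 528, 92]) cube([78, 19, 1331]);
translate([2117, 528, 92]) cube([78, 19, 1331]);
translate([2328, 528, 92]) cube([78, 19, 1331]);


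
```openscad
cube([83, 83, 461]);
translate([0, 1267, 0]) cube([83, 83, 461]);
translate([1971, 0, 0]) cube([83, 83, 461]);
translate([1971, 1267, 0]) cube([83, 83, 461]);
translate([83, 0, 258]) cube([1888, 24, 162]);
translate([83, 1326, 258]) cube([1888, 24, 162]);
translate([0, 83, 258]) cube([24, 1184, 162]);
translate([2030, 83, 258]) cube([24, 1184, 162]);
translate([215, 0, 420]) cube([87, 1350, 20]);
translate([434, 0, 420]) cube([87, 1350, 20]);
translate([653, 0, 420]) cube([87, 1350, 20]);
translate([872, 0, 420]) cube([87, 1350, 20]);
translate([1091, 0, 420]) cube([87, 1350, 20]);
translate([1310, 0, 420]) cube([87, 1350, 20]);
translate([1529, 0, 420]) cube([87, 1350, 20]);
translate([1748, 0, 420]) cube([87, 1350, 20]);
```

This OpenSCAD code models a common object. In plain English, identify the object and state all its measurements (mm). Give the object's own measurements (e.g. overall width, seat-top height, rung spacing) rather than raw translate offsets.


A bed frame 2054 mm long (x) by 1350 mm wide (y). Four 83×83 mm corner posts, 461 mm tall, at the corners of the footprint. Four rails of 24 mm thickness and 162 mm height run between adjacent posts with their undersides at z = 258 mm, their outer faces flush with the outside of the frame (the two x-running rails run between the posts' inner faces; the two y-running rails run between the posts' inner faces). 8 slats, each 87 mm wide (x) and 20 mm thick, lie across the top of the two x-running rails, running the full 1350 mm width of the frame in y; along x they sit between the end posts with a 132 mm gap after the −x posts and between neighbouring slats, leaving 136 mm before the +x posts.


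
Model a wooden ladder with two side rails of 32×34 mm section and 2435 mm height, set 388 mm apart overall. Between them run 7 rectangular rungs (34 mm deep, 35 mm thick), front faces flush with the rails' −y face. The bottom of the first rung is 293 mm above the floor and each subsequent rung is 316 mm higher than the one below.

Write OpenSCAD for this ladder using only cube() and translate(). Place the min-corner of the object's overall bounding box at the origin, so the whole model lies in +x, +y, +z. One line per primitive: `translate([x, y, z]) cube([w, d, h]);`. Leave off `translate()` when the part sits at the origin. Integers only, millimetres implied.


cube([32, 34, 2435]);
translate([356, 0, 0]) cube([32, 34, 2435]);
translate([32, 0, 293]) cube([324, 34, 35]);
translate([32, 0, 609]) cube([324, 34, 35]);
translate([32, 0, 925]) cube([324, 34, 35]);
translate([32, 0, 1241]) cube([324, 34, 35]);
translate([32, 0, 1557]) cube([324, 34, 35]);
translate([32, 0, 1873]) cube([324, 34, 35]);
translate([32, 0, 2189]) cube([324, 34, 35]);


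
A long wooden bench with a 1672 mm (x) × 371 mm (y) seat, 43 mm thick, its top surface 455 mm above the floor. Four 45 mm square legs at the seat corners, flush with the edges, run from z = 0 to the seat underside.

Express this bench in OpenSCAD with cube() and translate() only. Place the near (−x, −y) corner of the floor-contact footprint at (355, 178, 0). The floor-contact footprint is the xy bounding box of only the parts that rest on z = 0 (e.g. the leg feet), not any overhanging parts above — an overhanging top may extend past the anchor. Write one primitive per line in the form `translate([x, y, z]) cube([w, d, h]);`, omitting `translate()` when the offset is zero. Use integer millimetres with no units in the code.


translate([355, 178, 412]) cube([1672, 371, 43]);
translate([355, 178, 0]) cube([45, 45, 412]);
translate([355, 504, 0]) cube([45, 45, 412]);
translate([1982, 178, 0]) cube([45, 45, 412]);
translate([1982, 504, 0]) cube([45, 45, 412]);


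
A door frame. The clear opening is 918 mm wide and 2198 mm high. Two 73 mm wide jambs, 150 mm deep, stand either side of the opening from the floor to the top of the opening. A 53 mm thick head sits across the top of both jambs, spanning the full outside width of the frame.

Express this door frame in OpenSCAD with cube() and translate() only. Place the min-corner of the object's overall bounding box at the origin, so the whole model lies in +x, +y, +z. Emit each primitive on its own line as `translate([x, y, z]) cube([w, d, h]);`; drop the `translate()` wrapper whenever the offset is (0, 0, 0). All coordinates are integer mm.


cube([73, 150, 2198]);
translate([991, 0, 0]) cube([73, 150, 2198]);
translate([0, 0, 2198]) cube([1064, 150, 53]);


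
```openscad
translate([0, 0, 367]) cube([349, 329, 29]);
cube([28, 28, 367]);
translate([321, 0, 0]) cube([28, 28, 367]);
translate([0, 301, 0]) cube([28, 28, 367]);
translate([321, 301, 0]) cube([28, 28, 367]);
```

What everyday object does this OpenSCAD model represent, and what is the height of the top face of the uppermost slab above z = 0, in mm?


A stool. The seat height is 396 mm.

A 349×329×29 slab at z = 367 on four corner posts — a stool. The seat top is 367 + 29 = 396 mm.


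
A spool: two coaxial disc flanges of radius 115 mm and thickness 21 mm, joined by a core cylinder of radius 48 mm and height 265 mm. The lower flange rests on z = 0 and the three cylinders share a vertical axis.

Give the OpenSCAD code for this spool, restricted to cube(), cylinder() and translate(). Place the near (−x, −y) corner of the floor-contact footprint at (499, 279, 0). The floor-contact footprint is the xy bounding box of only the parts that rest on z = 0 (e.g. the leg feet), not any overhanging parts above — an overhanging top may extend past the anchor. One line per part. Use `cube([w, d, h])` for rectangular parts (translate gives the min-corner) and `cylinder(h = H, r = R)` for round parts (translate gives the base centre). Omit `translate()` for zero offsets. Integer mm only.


translate([614, 394, 0]) cylinder(h = 21, r = 115);
translate([614, 394, 21]) cylinder(h = 265, r = 48);
translate([614, 394, 286]) cylinder(h = 21, r = 115);


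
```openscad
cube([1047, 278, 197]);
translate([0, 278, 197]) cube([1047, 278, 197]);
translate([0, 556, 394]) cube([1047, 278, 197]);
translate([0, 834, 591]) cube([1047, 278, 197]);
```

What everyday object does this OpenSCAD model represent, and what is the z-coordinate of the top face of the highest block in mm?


A staircase. The total rise is 788 mm.

4 identical blocks, each offset up and back from the previous — a staircase. Each step is 197 mm tall and there are 4 of them, so the total rise is 4 × 197 = 788 mm.


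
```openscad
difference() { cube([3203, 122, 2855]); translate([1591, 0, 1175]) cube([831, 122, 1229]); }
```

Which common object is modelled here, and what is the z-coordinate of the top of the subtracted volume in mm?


A wall with a window opening. The window head height is 2404 mm.

A wall with a rectangular opening subtracted — a window. Sill at z = 1175, opening 1229 mm tall, so the head is at 1175 + 1229 = 2404 mm.


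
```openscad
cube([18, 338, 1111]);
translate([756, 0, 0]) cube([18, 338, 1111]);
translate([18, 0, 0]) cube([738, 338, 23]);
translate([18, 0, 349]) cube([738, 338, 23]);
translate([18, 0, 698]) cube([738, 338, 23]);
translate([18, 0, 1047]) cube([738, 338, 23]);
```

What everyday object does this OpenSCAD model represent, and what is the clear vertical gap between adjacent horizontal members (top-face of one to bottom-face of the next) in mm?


A bookshelf. The clear shelf gap is 326 mm.

Two tall side panels with 4 horizontal boards between them — a bookshelf. The first two shelf undersides are at z = 0 and z = 349; with shelf thickness 23, the clear gap is 349 − 0 − 23 = 326 mm.


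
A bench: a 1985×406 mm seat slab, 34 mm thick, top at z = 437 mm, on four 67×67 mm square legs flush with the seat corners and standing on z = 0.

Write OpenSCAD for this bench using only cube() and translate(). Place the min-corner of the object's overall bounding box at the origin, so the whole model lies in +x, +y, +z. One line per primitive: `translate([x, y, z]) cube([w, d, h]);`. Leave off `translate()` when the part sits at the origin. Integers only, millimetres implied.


translate([0, 0, 403]) cube([1985, 406, 34]);
cube([67, 67, 403]);
translate([0, 339, 0]) cube([67, 67, 403]);
translate([1918, 0, 0]) cube([67, 67, 403]);
translate([1918, 339, 0]) cube([67, 67, 403]);


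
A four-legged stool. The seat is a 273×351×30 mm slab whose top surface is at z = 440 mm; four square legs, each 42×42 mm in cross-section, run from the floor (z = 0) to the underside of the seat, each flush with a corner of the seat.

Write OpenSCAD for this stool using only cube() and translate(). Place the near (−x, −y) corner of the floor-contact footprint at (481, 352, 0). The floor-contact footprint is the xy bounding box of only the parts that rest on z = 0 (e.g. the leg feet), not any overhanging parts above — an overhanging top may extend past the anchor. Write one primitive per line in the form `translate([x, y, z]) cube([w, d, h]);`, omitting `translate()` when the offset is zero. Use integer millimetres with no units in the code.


translate([481, 352, 410]) cube([273, 351, 30]);
translate([481, 352, 0]) cube([42, 42, 410]);
translate([712, 352, 0]) cube([42, 42, 410]);
translate([481, 661, 0]) cube([42, 42, 410]);
translate([712, 661, 0]) cube([42, 42, 410]);


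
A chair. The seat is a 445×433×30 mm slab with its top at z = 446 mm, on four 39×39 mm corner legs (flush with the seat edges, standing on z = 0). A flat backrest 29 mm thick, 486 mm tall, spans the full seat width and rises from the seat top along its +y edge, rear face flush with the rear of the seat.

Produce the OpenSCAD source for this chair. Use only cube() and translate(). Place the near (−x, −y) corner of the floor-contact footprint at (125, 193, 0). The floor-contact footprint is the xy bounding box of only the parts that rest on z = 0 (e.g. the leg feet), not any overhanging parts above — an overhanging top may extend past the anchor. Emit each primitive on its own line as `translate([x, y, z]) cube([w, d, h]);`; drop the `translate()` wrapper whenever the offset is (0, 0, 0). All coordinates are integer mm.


// leg_h = 446 - 30 = 416
translate([125, 193, 416]) cube([445, 433, 30]);
translate([125, 193, 0]) cube([39, 39, 416]);
translate([531, 193, 0]) cube([39, 39, 416]);
translate([125, 587, 0]) cube([39, 39, 416]);
translate([531, 587, 0]) cube([39, 39, 416]);
translate([125, 597, 446]) cube([445, 29, 486]);


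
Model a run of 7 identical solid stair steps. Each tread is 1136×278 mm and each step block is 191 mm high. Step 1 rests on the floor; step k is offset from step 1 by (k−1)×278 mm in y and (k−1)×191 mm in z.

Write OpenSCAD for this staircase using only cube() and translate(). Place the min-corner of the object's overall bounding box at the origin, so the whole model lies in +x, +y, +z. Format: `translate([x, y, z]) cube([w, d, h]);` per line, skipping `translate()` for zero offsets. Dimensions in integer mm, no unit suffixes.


cube([1136, 278, 191]);
translate([0, 278, 191]) cube([1136, 278, 191]);
translate([0, 556, 382]) cube([1136, 278, 191]);
translate([0, 834, 573]) cube([1136, 278, 191]);
translate([0, 1112, 764]) cube([1136, 278, 191]);
translate([0, 1390, 955]) cube([1136, 278, 191]);
translate([0, 1668, 1146]) cube([1136, 278, 191]);


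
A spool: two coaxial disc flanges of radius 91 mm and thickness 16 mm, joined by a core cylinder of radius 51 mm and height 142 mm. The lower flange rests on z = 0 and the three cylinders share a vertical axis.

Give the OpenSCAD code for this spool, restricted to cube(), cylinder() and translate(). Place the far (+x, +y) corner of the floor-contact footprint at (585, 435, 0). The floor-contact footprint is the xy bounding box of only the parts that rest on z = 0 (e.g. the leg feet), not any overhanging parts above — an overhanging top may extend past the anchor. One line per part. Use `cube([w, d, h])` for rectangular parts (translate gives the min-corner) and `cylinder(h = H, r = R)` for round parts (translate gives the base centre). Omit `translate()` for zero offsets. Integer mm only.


translate([494, 344, 0]) cylinder(h = 16, r = 91);
translate([494, 344, 16]) cylinder(h = 142, r = 51);
translate([494, 344, 158]) cylinder(h = 16, r = 91);


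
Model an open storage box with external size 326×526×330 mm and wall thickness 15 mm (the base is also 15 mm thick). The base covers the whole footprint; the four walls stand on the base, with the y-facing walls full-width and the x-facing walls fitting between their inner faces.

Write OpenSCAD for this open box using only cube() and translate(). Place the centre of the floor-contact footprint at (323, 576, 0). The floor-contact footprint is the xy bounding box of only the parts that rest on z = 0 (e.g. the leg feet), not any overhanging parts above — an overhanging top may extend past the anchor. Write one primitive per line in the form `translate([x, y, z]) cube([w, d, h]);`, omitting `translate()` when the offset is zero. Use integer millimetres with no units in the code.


translate([160, 313, 0]) cube([326, 526, 15]);
translate([160, 313, 15]) cube([326, 15, 315]);
translate([160, 824, 15]) cube([326, 15, 315]);
translate([160, 328, 15]) cube([15, 496, 315]);
translate([471, 328, 15]) cube([15, 496, 315]);


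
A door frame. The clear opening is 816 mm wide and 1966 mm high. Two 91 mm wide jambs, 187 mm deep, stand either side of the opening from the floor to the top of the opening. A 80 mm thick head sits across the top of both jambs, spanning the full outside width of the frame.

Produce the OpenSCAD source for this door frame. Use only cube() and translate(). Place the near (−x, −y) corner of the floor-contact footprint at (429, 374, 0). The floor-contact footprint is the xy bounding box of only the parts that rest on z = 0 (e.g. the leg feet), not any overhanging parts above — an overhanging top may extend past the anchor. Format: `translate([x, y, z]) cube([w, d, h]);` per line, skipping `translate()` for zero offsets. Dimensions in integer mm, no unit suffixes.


translate([429, 374, 0]) cube([91, 187, 1966]);
translate([1336, 374, 0]) cube([91, 187, 1966]);
translate([429, 374, 1966]) cube([998, 187, 80]);


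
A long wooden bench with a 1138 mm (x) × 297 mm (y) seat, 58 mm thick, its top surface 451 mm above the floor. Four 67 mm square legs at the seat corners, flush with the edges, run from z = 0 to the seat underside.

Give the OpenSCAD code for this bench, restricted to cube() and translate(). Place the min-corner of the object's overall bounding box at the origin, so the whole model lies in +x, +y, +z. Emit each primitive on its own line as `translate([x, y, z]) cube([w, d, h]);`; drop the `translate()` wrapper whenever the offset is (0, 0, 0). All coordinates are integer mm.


// leg_h = 451 − 58 = 393
translate([0, 0, 393]) cube([1138, 297, 58]);
cube([67, 67, 393]);
translate([0, 230, 0]) cube([67, 67, 393]);
translate([1071, 0, 0]) cube([67, 67, 393]);
translate([1071, 230, 0]) cube([67, 67, 393]);


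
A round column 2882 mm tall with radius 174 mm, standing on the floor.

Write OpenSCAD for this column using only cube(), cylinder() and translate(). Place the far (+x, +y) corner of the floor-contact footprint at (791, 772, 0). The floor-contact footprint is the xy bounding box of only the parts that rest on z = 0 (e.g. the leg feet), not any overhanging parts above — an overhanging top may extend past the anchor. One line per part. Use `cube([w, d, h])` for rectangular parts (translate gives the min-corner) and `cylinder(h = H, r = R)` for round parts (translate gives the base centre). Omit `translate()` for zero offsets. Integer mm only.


translate([617, 598, 0]) cylinder(h = 2882, r = 174);


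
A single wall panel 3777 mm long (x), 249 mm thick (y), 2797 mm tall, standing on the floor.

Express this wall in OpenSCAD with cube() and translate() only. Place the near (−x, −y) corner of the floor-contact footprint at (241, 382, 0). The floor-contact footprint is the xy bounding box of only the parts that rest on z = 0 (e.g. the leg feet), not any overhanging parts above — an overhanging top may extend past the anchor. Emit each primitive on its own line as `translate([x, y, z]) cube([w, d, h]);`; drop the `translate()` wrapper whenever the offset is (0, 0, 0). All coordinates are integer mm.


translate([241, 382, 0]) cube([3777, 249, 2797]);
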